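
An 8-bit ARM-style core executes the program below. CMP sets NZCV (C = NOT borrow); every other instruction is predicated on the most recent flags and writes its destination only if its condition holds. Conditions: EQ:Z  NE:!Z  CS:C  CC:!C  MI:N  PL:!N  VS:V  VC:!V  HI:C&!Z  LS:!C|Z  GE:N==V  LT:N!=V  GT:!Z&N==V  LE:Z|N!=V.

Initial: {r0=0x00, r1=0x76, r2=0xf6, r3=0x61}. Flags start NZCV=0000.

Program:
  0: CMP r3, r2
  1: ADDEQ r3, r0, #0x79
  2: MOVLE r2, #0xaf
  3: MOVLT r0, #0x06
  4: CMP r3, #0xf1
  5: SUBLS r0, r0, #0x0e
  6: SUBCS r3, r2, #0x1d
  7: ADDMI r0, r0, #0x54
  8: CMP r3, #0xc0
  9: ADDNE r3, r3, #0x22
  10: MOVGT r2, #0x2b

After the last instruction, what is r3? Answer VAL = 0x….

VAL = 0x83

[0] flags=0000 → (cmp)
[1] flags=0000 EQ?F → skip
[2] flags=0000 LE?F → skip
[3] flags=0000 LT?F → skip
[4] flags=0000 → (cmp)
[5] flags=0000 LS?T → r0=0xf2
[6] flags=0000 CS?F → skip
[7] flags=0000 MI?F → skip
[8] flags=1001 → (cmp)
[9] flags=1001 NE?T → r3=0x83
[10] flags=1001 GT?T → r2=0x2b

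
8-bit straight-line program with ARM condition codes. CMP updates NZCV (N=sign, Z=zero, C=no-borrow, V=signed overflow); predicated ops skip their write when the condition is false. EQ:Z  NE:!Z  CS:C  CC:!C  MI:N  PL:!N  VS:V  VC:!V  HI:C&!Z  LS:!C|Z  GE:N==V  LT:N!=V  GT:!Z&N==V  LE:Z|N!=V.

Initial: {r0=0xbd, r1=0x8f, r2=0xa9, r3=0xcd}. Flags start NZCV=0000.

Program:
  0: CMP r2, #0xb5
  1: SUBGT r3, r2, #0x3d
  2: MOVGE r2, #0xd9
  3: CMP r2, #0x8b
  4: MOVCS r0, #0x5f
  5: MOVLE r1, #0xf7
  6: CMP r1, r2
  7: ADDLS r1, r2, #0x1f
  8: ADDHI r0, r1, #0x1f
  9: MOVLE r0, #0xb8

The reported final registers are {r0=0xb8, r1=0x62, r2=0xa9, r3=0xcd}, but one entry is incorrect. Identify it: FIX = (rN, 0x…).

FIX = (r1, 0xc8)

0: ✓ CMP  NZCV=1000
1: · SUBGT
2: · MOVGE
3: ✓ CMP  NZCV=0010
4: ✓ MOVCS  r0←0x5f
5: · MOVLE
6: ✓ CMP  NZCV=1000
7: ✓ ADDLS  r1←0xc8
8: · ADDHI
9: ✓ MOVLE  r0←0xb8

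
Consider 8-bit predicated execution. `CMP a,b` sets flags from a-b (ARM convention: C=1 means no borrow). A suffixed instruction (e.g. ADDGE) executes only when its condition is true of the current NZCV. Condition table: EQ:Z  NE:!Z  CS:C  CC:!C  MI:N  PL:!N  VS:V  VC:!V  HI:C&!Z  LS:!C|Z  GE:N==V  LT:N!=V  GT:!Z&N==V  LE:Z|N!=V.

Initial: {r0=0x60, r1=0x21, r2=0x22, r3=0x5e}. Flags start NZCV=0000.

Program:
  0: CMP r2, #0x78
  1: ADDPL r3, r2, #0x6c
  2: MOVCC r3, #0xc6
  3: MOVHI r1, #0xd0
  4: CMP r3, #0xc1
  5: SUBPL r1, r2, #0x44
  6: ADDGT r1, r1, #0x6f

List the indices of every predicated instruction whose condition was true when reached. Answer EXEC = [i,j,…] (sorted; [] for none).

EXEC = [2,5,6]

[0] flags=1000 → (cmp)
[1] flags=1000 PL?F → skip
[2] flags=1000 CC?T → r3=0xc6
[3] flags=1000 HI?F → skip
[4] flags=0010 → (cmp)
[5] flags=0010 PL?T → r1=0xde
[6] flags=0010 GT?T → r1=0x4d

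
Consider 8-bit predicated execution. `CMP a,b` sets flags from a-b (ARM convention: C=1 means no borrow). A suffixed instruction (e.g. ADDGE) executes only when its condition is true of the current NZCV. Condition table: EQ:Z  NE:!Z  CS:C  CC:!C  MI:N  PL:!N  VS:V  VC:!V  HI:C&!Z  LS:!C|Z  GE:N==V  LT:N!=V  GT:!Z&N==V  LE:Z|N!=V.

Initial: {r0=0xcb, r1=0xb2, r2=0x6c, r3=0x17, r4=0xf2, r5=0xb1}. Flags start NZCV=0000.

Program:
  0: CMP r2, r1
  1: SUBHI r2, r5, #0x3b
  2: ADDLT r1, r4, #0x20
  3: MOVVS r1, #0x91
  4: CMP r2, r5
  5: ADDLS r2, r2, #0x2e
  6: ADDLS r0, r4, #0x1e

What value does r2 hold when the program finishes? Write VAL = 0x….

0: ✓ CMP  NZCV=1001
1: · SUBHI
2: · ADDLT
3: ✓ MOVVS  r1←0x91
4: ✓ CMP  NZCV=1001
5: ✓ ADDLS  r2←0x9a
6: ✓ ADDLS  r0←0x10

VAL = 0x9a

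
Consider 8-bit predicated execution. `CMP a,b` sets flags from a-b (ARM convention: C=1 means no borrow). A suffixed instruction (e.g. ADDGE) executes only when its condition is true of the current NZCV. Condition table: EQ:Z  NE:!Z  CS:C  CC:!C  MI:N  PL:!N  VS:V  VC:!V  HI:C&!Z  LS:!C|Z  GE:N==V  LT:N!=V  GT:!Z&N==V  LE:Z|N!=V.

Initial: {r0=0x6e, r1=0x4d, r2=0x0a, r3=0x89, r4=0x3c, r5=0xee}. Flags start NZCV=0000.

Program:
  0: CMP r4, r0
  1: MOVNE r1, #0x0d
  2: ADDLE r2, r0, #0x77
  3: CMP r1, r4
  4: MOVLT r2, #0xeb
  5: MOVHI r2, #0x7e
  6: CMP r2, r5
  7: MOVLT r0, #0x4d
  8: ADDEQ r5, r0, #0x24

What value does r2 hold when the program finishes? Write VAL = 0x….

VAL = 0xeb

0: ✓ CMP  NZCV=1000
1: ✓ MOVNE  r1←0x0d
2: ✓ ADDLE  r2←0xe5
3: ✓ CMP  NZCV=1000
4: ✓ MOVLT  r2←0xeb
5: · MOVHI
6: ✓ CMP  NZCV=1000
7: ✓ MOVLT  r0←0x4d
8: · ADDEQ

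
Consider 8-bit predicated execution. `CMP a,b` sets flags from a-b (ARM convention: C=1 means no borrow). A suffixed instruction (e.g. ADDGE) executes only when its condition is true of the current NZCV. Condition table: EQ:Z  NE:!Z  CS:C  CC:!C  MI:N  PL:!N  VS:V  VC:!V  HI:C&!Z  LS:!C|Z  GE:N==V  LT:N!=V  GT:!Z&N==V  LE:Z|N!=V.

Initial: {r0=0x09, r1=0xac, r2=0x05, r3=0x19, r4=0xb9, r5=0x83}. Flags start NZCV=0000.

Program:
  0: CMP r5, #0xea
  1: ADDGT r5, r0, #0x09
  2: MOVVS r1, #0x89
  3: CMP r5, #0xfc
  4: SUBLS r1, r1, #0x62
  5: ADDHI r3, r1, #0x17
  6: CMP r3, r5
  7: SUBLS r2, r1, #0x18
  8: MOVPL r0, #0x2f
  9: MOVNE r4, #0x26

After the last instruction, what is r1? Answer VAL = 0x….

VAL = 0x4a

0: ✓ CMP  NZCV=1000
1: · ADDGT
2: · MOVVS
3: ✓ CMP  NZCV=1000
4: ✓ SUBLS  r1←0x4a
5: · ADDHI
6: ✓ CMP  NZCV=1001
7: ✓ SUBLS  r2←0x32
8: · MOVPL
9: ✓ MOVNE  r4←0x26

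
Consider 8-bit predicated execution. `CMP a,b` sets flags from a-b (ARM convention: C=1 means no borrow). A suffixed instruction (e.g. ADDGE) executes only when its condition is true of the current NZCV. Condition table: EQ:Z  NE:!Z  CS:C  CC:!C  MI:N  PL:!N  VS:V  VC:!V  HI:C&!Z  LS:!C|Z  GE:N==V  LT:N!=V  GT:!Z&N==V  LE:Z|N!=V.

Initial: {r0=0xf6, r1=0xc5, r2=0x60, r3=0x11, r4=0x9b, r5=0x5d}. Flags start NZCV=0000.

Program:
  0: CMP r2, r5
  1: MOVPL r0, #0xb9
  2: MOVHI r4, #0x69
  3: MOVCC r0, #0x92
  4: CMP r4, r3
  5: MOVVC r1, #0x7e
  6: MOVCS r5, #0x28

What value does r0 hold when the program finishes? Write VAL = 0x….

[0] flags=0010 → (cmp)
[1] flags=0010 PL?T → r0=0xb9
[2] flags=0010 HI?T → r4=0x69
[3] flags=0010 CC?F → skip
[4] flags=0010 → (cmp)
[5] flags=0010 VC?T → r1=0x7e
[6] flags=0010 CS?T → r5=0x28

VAL = 0xb9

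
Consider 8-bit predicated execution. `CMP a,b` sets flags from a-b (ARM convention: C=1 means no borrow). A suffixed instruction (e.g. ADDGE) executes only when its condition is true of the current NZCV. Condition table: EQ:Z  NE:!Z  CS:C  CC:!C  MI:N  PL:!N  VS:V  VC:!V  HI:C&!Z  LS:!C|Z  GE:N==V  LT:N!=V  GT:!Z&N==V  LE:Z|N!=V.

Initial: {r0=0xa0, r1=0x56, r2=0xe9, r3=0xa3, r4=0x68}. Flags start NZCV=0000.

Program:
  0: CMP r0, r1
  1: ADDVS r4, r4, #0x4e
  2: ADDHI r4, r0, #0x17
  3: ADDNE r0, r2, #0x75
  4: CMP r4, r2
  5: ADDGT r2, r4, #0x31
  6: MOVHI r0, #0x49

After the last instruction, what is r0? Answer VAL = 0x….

[0] flags=0011 → (cmp)
[1] flags=0011 VS?T → r4=0xb6
[2] flags=0011 HI?T → r4=0xb7
[3] flags=0011 NE?T → r0=0x5e
[4] flags=1000 → (cmp)
[5] flags=1000 GT?F → skip
[6] flags=1000 HI?F → skip

VAL = 0x5e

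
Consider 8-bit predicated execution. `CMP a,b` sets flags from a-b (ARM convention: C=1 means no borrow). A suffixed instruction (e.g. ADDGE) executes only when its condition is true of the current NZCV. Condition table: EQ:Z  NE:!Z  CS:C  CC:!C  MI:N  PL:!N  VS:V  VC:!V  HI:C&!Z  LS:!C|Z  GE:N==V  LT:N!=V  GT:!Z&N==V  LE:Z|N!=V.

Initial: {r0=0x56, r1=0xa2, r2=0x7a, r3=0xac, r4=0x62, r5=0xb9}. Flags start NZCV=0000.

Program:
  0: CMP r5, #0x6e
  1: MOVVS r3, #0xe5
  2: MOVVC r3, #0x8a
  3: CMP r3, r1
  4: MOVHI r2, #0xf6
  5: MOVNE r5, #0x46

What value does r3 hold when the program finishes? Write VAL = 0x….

VAL = 0xe5

[0] flags=0011 → (cmp)
[1] flags=0011 VS?T → r3=0xe5
[2] flags=0011 VC?F → skip
[3] flags=0010 → (cmp)
[4] flags=0010 HI?T → r2=0xf6
[5] flags=0010 NE?T → r5=0x46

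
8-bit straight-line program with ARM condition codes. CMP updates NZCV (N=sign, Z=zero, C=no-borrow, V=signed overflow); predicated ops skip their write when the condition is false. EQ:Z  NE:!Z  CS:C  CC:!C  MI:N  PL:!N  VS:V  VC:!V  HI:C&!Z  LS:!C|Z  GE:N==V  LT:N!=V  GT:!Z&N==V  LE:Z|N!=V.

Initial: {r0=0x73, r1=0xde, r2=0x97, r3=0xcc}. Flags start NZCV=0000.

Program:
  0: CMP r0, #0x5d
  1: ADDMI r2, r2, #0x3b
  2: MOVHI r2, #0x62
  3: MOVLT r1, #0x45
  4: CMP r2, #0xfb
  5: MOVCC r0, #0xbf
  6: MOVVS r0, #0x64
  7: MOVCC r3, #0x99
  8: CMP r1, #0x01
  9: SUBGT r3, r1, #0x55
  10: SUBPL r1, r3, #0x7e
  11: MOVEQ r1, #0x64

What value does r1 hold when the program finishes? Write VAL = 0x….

[0] flags=0010 → (cmp)
[1] flags=0010 MI?F → skip
[2] flags=0010 HI?T → r2=0x62
[3] flags=0010 LT?F → skip
[4] flags=0000 → (cmp)
[5] flags=0000 CC?T → r0=0xbf
[6] flags=0000 VS?F → skip
[7] flags=0000 CC?T → r3=0x99
[8] flags=1010 → (cmp)
[9] flags=1010 GT?F → skip
[10] flags=1010 PL?F → skip
[11] flags=1010 EQ?F → skip

VAL = 0xde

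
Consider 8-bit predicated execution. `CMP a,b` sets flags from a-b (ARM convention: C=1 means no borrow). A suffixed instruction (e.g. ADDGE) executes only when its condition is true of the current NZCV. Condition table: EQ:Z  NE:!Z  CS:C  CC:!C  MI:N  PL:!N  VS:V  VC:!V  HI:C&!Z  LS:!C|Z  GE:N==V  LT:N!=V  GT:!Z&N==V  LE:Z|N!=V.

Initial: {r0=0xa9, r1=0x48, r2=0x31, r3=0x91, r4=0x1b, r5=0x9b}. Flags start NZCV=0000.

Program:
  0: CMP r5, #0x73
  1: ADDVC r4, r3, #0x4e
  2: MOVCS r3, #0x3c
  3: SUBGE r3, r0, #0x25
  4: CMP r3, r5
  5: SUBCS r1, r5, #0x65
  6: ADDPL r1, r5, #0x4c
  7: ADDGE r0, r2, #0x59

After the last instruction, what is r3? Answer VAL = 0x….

VAL = 0x3c

[0] flags=0011 → (cmp)
[1] flags=0011 VC?F → skip
[2] flags=0011 CS?T → r3=0x3c
[3] flags=0011 GE?F → skip
[4] flags=1001 → (cmp)
[5] flags=1001 CS?F → skip
[6] flags=1001 PL?F → skip
[7] flags=1001 GE?T → r0=0x8a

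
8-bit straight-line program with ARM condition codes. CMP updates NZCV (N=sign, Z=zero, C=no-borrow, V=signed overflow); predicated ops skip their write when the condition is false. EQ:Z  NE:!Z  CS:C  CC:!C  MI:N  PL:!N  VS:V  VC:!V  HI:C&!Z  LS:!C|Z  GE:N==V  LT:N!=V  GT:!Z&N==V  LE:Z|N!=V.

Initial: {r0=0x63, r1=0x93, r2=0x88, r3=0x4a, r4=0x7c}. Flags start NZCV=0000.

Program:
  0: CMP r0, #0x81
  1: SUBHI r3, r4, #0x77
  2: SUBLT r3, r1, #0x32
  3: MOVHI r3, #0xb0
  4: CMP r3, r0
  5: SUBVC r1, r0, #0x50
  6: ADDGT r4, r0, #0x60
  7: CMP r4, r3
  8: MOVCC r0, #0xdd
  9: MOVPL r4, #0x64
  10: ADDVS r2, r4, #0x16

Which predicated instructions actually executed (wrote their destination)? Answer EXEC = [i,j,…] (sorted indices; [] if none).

[0] flags=1001 → (cmp)
[1] flags=1001 HI?F → skip
[2] flags=1001 LT?F → skip
[3] flags=1001 HI?F → skip
[4] flags=1000 → (cmp)
[5] flags=1000 VC?T → r1=0x13
[6] flags=1000 GT?F → skip
[7] flags=0010 → (cmp)
[8] flags=0010 CC?F → skip
[9] flags=0010 PL?T → r4=0x64
[10] flags=0010 VS?F → skip

EXEC = [5,9]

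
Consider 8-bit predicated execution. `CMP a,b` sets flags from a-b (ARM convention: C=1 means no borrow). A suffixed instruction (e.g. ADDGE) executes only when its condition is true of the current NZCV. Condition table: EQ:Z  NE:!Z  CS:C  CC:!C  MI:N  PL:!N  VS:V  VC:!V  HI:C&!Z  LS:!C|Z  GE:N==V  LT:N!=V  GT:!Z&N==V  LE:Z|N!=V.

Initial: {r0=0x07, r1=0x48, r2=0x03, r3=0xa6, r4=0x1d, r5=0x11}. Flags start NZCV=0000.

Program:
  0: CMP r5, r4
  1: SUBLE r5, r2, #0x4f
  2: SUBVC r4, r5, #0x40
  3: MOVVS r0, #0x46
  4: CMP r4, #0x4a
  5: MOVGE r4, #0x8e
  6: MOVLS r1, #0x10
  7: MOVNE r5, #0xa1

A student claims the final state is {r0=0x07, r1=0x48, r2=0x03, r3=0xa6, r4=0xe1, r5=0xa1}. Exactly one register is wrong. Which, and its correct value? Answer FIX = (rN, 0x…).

FIX = (r4, 0x8e)

[0] flags=1000 → (cmp)
[1] flags=1000 LE?T → r5=0xb4
[2] flags=1000 VC?T → r4=0x74
[3] flags=1000 VS?F → skip
[4] flags=0010 → (cmp)
[5] flags=0010 GE?T → r4=0x8e
[6] flags=0010 LS?F → skip
[7] flags=0010 NE?T → r5=0xa1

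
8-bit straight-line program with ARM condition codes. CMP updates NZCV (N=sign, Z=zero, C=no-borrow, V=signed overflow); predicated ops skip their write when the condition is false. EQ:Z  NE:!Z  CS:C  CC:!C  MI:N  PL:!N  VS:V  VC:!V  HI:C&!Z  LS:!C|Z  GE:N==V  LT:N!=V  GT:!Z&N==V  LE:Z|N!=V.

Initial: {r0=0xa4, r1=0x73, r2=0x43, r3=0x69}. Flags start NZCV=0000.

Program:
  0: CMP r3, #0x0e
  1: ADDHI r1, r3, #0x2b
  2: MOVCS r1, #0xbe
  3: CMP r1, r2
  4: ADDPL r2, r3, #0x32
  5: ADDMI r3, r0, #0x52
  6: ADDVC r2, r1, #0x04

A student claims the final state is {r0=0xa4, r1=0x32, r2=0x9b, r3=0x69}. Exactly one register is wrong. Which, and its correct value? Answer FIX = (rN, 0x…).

0: ✓ CMP  NZCV=0010
1: ✓ ADDHI  r1←0x94
2: ✓ MOVCS  r1←0xbe
3: ✓ CMP  NZCV=0011
4: ✓ ADDPL  r2←0x9b
5: · ADDMI
6: · ADDVC

FIX = (r1, 0xbe)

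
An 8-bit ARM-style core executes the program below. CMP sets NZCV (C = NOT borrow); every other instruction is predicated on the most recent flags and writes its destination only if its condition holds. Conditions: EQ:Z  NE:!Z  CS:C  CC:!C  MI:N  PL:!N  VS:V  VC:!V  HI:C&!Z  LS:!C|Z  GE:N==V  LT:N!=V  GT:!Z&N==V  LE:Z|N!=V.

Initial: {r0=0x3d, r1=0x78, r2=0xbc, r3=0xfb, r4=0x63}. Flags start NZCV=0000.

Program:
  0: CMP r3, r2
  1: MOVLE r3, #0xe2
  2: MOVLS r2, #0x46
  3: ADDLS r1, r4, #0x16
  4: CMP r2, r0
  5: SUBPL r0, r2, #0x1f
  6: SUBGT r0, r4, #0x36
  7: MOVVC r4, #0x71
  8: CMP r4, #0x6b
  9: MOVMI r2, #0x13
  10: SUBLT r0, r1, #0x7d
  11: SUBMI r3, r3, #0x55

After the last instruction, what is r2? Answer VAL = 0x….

[0] flags=0010 → (cmp)
[1] flags=0010 LE?F → skip
[2] flags=0010 LS?F → skip
[3] flags=0010 LS?F → skip
[4] flags=0011 → (cmp)
[5] flags=0011 PL?T → r0=0x9d
[6] flags=0011 GT?F → skip
[7] flags=0011 VC?F → skip
[8] flags=1000 → (cmp)
[9] flags=1000 MI?T → r2=0x13
[10] flags=1000 LT?T → r0=0xfb
[11] flags=1000 MI?T → r3=0xa6

VAL = 0x13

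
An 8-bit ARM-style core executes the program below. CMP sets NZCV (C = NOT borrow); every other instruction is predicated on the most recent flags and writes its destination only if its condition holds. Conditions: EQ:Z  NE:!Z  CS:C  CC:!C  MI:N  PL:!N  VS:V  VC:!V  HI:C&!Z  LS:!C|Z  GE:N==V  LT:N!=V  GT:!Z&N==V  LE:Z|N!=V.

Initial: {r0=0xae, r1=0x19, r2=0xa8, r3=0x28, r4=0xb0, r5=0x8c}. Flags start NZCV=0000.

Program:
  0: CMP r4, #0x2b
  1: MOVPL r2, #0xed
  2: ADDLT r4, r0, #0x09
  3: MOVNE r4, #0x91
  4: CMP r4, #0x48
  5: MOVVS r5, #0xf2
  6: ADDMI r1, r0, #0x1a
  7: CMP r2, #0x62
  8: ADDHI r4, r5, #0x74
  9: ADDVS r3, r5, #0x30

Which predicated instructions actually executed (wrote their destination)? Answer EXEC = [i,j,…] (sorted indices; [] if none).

EXEC = [2,3,5,8,9]

[0] flags=1010 → (cmp)
[1] flags=1010 PL?F → skip
[2] flags=1010 LT?T → r4=0xb7
[3] flags=1010 NE?T → r4=0x91
[4] flags=0011 → (cmp)
[5] flags=0011 VS?T → r5=0xf2
[6] flags=0011 MI?F → skip
[7] flags=0011 → (cmp)
[8] flags=0011 HI?T → r4=0x66
[9] flags=0011 VS?T → r3=0x22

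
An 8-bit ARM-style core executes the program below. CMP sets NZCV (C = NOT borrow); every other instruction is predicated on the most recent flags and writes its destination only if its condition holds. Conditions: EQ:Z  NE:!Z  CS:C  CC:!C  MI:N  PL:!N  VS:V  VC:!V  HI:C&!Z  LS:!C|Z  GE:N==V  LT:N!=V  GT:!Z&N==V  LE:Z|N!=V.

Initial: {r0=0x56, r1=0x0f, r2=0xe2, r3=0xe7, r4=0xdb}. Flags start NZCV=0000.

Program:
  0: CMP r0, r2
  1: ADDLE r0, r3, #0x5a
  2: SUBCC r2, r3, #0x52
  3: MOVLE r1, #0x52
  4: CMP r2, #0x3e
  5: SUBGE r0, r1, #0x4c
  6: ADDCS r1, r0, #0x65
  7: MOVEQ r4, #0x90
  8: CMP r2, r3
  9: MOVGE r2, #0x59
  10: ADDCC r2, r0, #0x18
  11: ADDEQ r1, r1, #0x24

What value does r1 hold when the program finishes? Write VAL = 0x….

[0] flags=0000 → (cmp)
[1] flags=0000 LE?F → skip
[2] flags=0000 CC?T → r2=0x95
[3] flags=0000 LE?F → skip
[4] flags=0011 → (cmp)
[5] flags=0011 GE?F → skip
[6] flags=0011 CS?T → r1=0xbb
[7] flags=0011 EQ?F → skip
[8] flags=1000 → (cmp)
[9] flags=1000 GE?F → skip
[10] flags=1000 CC?T → r2=0x6e
[11] flags=1000 EQ?F → skip

VAL = 0xbb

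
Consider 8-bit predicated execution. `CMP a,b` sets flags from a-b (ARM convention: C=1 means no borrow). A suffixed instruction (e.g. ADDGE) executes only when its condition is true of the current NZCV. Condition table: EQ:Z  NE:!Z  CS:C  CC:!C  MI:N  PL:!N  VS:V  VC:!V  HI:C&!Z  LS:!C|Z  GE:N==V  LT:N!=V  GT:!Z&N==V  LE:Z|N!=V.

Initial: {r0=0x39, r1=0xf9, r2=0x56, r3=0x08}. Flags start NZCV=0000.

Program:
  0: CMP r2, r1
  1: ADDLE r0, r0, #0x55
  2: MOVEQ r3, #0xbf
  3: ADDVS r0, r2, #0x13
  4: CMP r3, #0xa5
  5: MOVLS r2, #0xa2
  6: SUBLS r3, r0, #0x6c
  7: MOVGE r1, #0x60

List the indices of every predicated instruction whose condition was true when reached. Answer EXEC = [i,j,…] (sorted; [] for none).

EXEC = [5,6,7]

0: ✓ CMP  NZCV=0000
1: · ADDLE
2: · MOVEQ
3: · ADDVS
4: ✓ CMP  NZCV=0000
5: ✓ MOVLS  r2←0xa2
6: ✓ SUBLS  r3←0xcd
7: ✓ MOVGE  r1←0x60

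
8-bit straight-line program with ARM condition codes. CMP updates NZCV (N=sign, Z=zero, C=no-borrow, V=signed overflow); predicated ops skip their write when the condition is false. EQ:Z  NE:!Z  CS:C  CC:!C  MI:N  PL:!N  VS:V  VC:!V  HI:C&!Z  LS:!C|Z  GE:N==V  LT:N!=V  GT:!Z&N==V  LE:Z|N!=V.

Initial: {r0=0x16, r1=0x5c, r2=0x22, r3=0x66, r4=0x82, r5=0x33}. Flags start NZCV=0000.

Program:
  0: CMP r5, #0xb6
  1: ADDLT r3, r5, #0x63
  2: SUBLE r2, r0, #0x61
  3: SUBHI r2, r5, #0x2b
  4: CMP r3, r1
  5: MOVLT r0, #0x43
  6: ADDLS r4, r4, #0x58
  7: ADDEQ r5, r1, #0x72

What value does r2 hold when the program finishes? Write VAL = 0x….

[0] flags=0000 → (cmp)
[1] flags=0000 LT?F → skip
[2] flags=0000 LE?F → skip
[3] flags=0000 HI?F → skip
[4] flags=0010 → (cmp)
[5] flags=0010 LT?F → skip
[6] flags=0010 LS?F → skip
[7] flags=0010 EQ?F → skip

VAL = 0x22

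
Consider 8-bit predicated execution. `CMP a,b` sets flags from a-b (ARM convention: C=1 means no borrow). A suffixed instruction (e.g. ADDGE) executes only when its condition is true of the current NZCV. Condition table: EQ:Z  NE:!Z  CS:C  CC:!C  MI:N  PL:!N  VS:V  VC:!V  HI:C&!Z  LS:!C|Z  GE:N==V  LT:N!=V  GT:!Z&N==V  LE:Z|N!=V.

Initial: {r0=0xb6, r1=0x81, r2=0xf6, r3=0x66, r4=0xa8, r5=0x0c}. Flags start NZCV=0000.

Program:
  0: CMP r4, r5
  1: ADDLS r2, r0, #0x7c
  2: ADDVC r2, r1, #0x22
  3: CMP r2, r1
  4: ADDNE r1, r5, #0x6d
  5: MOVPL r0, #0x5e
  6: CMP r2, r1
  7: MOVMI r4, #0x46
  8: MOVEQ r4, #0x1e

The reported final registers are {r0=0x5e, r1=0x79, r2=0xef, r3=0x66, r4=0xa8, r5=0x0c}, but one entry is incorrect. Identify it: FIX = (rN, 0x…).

0: ✓ CMP  NZCV=1010
1: · ADDLS
2: ✓ ADDVC  r2←0xa3
3: ✓ CMP  NZCV=0010
4: ✓ ADDNE  r1←0x79
5: ✓ MOVPL  r0←0x5e
6: ✓ CMP  NZCV=0011
7: · MOVMI
8: · MOVEQ

FIX = (r2, 0xa3)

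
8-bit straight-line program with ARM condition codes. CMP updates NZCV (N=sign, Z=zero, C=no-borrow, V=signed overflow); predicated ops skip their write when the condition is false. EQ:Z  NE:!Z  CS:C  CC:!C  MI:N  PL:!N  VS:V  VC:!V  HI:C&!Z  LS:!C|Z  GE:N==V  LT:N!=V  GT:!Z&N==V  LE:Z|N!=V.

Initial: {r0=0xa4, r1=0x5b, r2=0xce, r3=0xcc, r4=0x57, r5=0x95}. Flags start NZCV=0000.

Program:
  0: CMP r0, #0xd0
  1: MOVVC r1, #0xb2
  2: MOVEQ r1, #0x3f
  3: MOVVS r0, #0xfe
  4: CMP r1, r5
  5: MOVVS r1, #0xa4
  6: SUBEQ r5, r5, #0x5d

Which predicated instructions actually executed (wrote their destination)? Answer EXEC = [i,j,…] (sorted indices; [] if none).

[0] flags=1000 → (cmp)
[1] flags=1000 VC?T → r1=0xb2
[2] flags=1000 EQ?F → skip
[3] flags=1000 VS?F → skip
[4] flags=0010 → (cmp)
[5] flags=0010 VS?F → skip
[6] flags=0010 EQ?F → skip

EXEC = [1]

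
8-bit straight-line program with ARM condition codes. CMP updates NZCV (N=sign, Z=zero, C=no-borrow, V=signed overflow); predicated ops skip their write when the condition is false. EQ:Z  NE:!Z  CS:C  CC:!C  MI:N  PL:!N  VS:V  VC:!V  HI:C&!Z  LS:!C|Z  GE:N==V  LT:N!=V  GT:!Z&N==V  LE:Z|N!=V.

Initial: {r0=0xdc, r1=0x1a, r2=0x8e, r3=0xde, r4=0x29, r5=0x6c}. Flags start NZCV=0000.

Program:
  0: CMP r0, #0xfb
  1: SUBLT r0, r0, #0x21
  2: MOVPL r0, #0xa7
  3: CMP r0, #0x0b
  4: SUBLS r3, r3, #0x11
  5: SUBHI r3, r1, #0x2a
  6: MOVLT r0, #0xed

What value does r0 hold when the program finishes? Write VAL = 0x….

[0] flags=1000 → (cmp)
[1] flags=1000 LT?T → r0=0xbb
[2] flags=1000 PL?F → skip
[3] flags=1010 → (cmp)
[4] flags=1010 LS?F → skip
[5] flags=1010 HI?T → r3=0xf0
[6] flags=1010 LT?T → r0=0xed

VAL = 0xed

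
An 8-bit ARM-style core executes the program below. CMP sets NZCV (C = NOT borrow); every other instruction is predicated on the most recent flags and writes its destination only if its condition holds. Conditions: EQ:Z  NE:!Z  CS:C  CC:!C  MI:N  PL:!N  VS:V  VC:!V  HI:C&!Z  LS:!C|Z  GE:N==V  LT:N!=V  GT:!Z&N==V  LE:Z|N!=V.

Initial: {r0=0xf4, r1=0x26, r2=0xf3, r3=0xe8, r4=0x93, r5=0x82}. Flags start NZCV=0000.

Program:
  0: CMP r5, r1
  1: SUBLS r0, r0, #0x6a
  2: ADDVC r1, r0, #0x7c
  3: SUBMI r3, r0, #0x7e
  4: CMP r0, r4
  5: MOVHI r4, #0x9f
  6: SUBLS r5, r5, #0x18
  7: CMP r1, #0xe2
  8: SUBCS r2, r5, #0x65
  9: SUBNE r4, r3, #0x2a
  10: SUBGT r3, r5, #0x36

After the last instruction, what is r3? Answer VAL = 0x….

0: ✓ CMP  NZCV=0011
1: · SUBLS
2: · ADDVC
3: · SUBMI
4: ✓ CMP  NZCV=0010
5: ✓ MOVHI  r4←0x9f
6: · SUBLS
7: ✓ CMP  NZCV=0000
8: · SUBCS
9: ✓ SUBNE  r4←0xbe
10: ✓ SUBGT  r3←0x4c

VAL = 0x4c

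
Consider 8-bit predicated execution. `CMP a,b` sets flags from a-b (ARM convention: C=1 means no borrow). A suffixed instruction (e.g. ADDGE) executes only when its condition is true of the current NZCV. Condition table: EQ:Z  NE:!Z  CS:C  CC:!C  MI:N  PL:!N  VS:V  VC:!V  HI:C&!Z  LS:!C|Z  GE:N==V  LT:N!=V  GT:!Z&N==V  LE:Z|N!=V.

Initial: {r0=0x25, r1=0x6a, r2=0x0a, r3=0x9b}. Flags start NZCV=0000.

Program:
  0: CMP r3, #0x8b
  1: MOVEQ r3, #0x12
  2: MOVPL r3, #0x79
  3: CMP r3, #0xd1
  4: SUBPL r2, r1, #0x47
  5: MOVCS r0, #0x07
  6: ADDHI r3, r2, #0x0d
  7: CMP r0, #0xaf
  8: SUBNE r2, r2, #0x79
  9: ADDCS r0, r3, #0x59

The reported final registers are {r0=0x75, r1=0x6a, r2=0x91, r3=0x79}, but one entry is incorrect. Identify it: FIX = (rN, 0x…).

FIX = (r0, 0x25)

0: ✓ CMP  NZCV=0010
1: · MOVEQ
2: ✓ MOVPL  r3←0x79
3: ✓ CMP  NZCV=1001
4: · SUBPL
5: · MOVCS
6: · ADDHI
7: ✓ CMP  NZCV=0000
8: ✓ SUBNE  r2←0x91
9: · ADDCS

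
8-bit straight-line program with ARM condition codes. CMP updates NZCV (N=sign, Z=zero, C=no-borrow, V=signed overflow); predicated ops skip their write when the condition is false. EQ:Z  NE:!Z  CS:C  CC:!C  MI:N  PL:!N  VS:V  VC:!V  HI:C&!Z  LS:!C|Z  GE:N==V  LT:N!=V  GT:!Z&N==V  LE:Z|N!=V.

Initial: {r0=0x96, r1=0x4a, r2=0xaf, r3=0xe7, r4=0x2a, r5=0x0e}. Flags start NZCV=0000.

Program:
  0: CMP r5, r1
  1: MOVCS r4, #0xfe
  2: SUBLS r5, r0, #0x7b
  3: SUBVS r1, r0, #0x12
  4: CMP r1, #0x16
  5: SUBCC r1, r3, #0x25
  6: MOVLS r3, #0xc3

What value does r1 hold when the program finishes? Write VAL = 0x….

0: ✓ CMP  NZCV=1000
1: · MOVCS
2: ✓ SUBLS  r5←0x1b
3: · SUBVS
4: ✓ CMP  NZCV=0010
5: · SUBCC
6: · MOVLS

VAL = 0x4a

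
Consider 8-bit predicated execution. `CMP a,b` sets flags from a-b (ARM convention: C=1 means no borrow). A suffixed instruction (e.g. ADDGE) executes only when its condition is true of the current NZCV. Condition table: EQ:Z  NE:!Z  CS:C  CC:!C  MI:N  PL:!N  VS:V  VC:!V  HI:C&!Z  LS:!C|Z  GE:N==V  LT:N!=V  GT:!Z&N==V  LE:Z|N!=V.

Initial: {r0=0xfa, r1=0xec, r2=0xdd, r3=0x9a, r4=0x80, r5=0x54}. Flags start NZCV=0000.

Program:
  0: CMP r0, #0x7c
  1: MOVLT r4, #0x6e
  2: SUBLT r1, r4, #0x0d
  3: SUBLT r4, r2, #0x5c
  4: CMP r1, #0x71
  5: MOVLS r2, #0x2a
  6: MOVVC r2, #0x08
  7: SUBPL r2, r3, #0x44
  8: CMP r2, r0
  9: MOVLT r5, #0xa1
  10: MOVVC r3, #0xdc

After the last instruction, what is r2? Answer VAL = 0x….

0: ✓ CMP  NZCV=0011
1: ✓ MOVLT  r4←0x6e
2: ✓ SUBLT  r1←0x61
3: ✓ SUBLT  r4←0x81
4: ✓ CMP  NZCV=1000
5: ✓ MOVLS  r2←0x2a
6: ✓ MOVVC  r2←0x08
7: · SUBPL
8: ✓ CMP  NZCV=0000
9: · MOVLT
10: ✓ MOVVC  r3←0xdc

VAL = 0x08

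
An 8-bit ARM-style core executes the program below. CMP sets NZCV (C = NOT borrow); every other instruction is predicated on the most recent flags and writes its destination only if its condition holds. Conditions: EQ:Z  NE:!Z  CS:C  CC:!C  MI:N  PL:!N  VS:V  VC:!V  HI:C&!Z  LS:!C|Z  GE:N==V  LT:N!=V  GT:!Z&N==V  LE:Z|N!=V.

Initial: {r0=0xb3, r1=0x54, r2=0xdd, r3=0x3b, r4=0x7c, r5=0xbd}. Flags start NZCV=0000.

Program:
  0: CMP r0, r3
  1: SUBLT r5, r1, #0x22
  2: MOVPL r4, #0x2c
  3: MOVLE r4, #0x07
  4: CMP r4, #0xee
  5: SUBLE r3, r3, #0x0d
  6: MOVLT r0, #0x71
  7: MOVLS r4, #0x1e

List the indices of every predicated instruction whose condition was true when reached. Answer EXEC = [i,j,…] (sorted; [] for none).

EXEC = [1,2,3,7]

[0] flags=0011 → (cmp)
[1] flags=0011 LT?T → r5=0x32
[2] flags=0011 PL?T → r4=0x2c
[3] flags=0011 LE?T → r4=0x07
[4] flags=0000 → (cmp)
[5] flags=0000 LE?F → skip
[6] flags=0000 LT?F → skip
[7] flags=0000 LS?T → r4=0x1e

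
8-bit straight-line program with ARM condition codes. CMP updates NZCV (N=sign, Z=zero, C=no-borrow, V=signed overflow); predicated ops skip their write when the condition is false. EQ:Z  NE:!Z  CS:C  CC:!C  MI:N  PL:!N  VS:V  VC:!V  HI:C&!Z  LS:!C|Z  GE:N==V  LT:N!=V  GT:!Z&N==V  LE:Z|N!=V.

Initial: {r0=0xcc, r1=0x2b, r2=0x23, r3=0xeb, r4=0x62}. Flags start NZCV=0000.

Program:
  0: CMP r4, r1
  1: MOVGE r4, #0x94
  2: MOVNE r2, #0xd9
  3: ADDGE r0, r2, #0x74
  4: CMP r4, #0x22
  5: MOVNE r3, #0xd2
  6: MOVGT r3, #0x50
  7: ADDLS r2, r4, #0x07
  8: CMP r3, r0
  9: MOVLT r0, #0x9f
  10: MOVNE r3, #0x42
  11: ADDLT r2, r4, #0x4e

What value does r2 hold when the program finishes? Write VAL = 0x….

VAL = 0xe2

[0] flags=0010 → (cmp)
[1] flags=0010 GE?T → r4=0x94
[2] flags=0010 NE?T → r2=0xd9
[3] flags=0010 GE?T → r0=0x4d
[4] flags=0011 → (cmp)
[5] flags=0011 NE?T → r3=0xd2
[6] flags=0011 GT?F → skip
[7] flags=0011 LS?F → skip
[8] flags=1010 → (cmp)
[9] flags=1010 LT?T → r0=0x9f
[10] flags=1010 NE?T → r3=0x42
[11] flags=1010 LT?T → r2=0xe2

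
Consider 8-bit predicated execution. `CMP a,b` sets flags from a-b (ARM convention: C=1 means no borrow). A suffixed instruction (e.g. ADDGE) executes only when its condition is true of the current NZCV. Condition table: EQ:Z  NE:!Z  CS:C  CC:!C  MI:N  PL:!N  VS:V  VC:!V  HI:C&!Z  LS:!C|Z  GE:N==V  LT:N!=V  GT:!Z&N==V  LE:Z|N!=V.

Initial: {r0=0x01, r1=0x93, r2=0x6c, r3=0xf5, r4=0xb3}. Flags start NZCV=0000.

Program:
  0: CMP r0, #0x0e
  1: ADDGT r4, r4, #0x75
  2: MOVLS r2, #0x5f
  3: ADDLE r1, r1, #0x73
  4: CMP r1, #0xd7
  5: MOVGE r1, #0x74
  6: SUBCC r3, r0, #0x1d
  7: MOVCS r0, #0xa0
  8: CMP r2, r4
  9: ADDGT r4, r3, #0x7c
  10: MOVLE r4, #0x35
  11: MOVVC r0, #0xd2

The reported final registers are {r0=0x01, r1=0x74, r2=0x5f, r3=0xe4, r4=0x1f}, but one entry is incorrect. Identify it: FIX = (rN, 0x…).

0: ✓ CMP  NZCV=1000
1: · ADDGT
2: ✓ MOVLS  r2←0x5f
3: ✓ ADDLE  r1←0x06
4: ✓ CMP  NZCV=0000
5: ✓ MOVGE  r1←0x74
6: ✓ SUBCC  r3←0xe4
7: · MOVCS
8: ✓ CMP  NZCV=1001
9: ✓ ADDGT  r4←0x60
10: · MOVLE
11: · MOVVC

FIX = (r4, 0x60)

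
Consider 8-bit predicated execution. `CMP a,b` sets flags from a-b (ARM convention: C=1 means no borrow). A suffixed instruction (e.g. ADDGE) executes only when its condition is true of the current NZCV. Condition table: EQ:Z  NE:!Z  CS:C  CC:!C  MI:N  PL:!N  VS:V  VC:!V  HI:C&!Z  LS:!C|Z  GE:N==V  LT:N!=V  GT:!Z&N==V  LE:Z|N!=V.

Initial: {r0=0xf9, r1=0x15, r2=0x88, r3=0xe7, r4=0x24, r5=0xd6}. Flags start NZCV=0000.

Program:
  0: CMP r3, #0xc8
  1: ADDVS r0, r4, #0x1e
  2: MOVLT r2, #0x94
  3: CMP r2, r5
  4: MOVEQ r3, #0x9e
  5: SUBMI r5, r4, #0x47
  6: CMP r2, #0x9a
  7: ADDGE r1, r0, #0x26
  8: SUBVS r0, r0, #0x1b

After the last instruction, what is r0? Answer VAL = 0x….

0: ✓ CMP  NZCV=0010
1: · ADDVS
2: · MOVLT
3: ✓ CMP  NZCV=1000
4: · MOVEQ
5: ✓ SUBMI  r5←0xdd
6: ✓ CMP  NZCV=1000
7: · ADDGE
8: · SUBVS

VAL = 0xf9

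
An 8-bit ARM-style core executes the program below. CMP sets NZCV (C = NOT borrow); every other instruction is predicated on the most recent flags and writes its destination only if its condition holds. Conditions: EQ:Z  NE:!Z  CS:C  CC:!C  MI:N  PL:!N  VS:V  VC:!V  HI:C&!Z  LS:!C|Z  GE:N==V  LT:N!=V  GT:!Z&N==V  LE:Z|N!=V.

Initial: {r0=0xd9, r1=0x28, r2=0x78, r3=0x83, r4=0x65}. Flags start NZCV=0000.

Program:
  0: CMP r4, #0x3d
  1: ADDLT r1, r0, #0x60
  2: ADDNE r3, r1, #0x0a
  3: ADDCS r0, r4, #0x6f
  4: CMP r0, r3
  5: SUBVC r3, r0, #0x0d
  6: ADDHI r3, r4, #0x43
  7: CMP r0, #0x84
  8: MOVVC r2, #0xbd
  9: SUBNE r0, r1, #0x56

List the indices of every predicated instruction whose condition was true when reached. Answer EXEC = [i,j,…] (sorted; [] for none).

EXEC = [2,3,5,6,8,9]

0: ✓ CMP  NZCV=0010
1: · ADDLT
2: ✓ ADDNE  r3←0x32
3: ✓ ADDCS  r0←0xd4
4: ✓ CMP  NZCV=1010
5: ✓ SUBVC  r3←0xc7
6: ✓ ADDHI  r3←0xa8
7: ✓ CMP  NZCV=0010
8: ✓ MOVVC  r2←0xbd
9: ✓ SUBNE  r0←0xd2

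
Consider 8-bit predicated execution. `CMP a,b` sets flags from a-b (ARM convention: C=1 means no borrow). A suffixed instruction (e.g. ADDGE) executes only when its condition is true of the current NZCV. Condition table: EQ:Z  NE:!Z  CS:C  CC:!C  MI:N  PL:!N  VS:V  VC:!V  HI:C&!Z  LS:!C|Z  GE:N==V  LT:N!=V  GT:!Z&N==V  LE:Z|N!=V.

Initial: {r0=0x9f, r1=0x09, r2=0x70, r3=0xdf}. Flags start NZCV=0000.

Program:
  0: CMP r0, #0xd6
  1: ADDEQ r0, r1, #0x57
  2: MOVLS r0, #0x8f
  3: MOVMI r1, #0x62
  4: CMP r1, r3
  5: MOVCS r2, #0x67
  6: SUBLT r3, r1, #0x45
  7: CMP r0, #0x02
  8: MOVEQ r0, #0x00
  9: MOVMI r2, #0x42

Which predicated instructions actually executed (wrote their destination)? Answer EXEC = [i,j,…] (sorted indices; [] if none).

EXEC = [2,3,9]

[0] flags=1000 → (cmp)
[1] flags=1000 EQ?F → skip
[2] flags=1000 LS?T → r0=0x8f
[3] flags=1000 MI?T → r1=0x62
[4] flags=1001 → (cmp)
[5] flags=1001 CS?F → skip
[6] flags=1001 LT?F → skip
[7] flags=1010 → (cmp)
[8] flags=1010 EQ?F → skip
[9] flags=1010 MI?T → r2=0x42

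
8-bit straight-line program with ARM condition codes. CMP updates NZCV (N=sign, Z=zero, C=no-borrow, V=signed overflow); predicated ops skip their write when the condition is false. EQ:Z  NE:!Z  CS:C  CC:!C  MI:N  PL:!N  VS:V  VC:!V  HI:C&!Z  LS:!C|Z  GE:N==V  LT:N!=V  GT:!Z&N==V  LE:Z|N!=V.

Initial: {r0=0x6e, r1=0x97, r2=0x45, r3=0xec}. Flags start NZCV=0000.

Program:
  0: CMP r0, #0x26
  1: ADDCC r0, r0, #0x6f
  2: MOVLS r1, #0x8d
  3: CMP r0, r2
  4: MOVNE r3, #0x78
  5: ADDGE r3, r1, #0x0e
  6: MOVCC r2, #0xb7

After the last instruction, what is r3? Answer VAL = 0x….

0: ✓ CMP  NZCV=0010
1: · ADDCC
2: · MOVLS
3: ✓ CMP  NZCV=0010
4: ✓ MOVNE  r3←0x78
5: ✓ ADDGE  r3←0xa5
6: · MOVCC

VAL = 0xa5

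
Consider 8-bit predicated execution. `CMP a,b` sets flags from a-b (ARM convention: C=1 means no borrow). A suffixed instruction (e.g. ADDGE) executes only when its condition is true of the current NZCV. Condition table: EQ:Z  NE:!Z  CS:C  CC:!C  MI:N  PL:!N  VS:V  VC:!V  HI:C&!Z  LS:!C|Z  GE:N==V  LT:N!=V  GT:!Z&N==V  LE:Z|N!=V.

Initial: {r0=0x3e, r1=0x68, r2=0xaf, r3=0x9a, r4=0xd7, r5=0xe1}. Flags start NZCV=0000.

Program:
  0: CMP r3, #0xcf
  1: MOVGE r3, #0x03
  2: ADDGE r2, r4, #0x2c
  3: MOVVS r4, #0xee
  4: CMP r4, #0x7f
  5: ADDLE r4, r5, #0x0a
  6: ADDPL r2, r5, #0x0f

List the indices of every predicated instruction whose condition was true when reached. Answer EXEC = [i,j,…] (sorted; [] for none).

EXEC = [5,6]

[0] flags=1000 → (cmp)
[1] flags=1000 GE?F → skip
[2] flags=1000 GE?F → skip
[3] flags=1000 VS?F → skip
[4] flags=0011 → (cmp)
[5] flags=0011 LE?T → r4=0xeb
[6] flags=0011 PL?T → r2=0xf0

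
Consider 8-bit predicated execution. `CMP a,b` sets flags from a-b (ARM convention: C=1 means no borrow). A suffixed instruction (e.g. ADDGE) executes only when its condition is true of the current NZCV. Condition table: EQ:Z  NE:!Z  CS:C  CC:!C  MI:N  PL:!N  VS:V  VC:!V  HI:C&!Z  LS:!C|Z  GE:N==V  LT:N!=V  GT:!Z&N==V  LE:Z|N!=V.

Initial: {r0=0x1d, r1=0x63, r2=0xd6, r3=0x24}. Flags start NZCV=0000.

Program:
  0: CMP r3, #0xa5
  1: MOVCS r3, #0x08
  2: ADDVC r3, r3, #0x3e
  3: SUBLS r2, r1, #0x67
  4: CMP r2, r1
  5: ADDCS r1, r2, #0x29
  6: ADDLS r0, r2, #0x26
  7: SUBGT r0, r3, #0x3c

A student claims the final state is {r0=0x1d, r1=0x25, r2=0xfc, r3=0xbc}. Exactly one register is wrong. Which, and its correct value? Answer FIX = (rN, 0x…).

[0] flags=0000 → (cmp)
[1] flags=0000 CS?F → skip
[2] flags=0000 VC?T → r3=0x62
[3] flags=0000 LS?T → r2=0xfc
[4] flags=1010 → (cmp)
[5] flags=1010 CS?T → r1=0x25
[6] flags=1010 LS?F → skip
[7] flags=1010 GT?F → skip

FIX = (r3, 0x62)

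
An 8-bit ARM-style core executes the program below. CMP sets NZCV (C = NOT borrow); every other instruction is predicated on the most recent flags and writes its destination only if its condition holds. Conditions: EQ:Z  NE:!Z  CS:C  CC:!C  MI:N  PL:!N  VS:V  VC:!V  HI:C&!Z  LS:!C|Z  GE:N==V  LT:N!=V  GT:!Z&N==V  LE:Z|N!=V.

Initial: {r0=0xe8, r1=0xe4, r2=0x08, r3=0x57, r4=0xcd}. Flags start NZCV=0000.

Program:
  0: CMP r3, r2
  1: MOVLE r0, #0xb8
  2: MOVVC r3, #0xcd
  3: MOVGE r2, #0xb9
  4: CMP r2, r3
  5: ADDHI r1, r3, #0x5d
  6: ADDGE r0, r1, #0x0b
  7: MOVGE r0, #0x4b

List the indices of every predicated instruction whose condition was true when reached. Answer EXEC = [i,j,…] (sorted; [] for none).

EXEC = [2,3]

[0] flags=0010 → (cmp)
[1] flags=0010 LE?F → skip
[2] flags=0010 VC?T → r3=0xcd
[3] flags=0010 GE?T → r2=0xb9
[4] flags=1000 → (cmp)
[5] flags=1000 HI?F → skip
[6] flags=1000 GE?F → skip
[7] flags=1000 GE?F → skip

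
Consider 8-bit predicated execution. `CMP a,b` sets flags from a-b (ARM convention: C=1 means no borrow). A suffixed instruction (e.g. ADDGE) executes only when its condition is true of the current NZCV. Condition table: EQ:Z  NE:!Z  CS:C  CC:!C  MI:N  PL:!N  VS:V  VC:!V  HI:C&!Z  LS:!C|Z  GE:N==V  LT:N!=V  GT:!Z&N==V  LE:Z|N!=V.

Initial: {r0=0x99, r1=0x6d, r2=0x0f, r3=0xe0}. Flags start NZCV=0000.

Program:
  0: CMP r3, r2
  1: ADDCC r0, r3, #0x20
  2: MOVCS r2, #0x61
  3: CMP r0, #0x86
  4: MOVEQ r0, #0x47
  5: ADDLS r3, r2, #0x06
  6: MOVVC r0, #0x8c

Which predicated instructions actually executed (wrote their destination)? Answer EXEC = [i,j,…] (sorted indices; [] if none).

0: ✓ CMP  NZCV=1010
1: · ADDCC
2: ✓ MOVCS  r2←0x61
3: ✓ CMP  NZCV=0010
4: · MOVEQ
5: · ADDLS
6: ✓ MOVVC  r0←0x8c

EXEC = [2,6]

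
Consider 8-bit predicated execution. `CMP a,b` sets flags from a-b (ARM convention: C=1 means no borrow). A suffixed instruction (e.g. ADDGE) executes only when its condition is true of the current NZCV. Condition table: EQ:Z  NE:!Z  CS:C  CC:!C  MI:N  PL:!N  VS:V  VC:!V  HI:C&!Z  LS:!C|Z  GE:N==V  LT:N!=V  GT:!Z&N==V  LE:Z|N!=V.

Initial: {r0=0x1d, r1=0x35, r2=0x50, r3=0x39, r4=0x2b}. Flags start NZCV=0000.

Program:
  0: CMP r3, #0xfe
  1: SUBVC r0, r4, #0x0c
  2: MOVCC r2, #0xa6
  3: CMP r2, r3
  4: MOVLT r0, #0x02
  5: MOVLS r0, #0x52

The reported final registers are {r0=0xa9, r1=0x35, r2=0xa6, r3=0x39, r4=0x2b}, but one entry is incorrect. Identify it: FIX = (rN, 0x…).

FIX = (r0, 0x02)

0: ✓ CMP  NZCV=0000
1: ✓ SUBVC  r0←0x1f
2: ✓ MOVCC  r2←0xa6
3: ✓ CMP  NZCV=0011
4: ✓ MOVLT  r0←0x02
5: · MOVLS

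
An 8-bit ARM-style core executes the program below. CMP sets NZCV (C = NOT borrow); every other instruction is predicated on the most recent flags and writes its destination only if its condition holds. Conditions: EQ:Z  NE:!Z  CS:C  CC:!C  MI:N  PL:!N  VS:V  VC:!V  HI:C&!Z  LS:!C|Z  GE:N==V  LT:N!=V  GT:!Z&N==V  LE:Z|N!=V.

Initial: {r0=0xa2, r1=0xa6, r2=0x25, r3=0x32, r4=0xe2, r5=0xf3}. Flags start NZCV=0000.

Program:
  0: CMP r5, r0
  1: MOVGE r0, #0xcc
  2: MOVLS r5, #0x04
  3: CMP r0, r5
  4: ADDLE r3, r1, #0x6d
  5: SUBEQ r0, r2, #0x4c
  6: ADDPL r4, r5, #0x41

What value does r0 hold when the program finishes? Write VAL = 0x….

0: ✓ CMP  NZCV=0010
1: ✓ MOVGE  r0←0xcc
2: · MOVLS
3: ✓ CMP  NZCV=1000
4: ✓ ADDLE  r3←0x13
5: · SUBEQ
6: · ADDPL

VAL = 0xcc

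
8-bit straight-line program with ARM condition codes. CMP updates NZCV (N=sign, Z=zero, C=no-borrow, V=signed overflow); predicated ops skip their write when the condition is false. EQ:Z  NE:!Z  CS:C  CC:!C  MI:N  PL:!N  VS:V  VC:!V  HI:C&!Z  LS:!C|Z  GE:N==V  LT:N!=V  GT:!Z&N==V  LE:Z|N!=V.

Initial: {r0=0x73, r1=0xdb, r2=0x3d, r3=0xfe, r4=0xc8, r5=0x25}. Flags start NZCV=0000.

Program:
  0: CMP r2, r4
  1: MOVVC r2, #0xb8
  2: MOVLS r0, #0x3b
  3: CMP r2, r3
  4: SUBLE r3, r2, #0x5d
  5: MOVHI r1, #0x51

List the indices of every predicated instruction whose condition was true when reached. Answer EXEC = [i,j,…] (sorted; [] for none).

[0] flags=0000 → (cmp)
[1] flags=0000 VC?T → r2=0xb8
[2] flags=0000 LS?T → r0=0x3b
[3] flags=1000 → (cmp)
[4] flags=1000 LE?T → r3=0x5b
[5] flags=1000 HI?F → skip

EXEC = [1,2,4]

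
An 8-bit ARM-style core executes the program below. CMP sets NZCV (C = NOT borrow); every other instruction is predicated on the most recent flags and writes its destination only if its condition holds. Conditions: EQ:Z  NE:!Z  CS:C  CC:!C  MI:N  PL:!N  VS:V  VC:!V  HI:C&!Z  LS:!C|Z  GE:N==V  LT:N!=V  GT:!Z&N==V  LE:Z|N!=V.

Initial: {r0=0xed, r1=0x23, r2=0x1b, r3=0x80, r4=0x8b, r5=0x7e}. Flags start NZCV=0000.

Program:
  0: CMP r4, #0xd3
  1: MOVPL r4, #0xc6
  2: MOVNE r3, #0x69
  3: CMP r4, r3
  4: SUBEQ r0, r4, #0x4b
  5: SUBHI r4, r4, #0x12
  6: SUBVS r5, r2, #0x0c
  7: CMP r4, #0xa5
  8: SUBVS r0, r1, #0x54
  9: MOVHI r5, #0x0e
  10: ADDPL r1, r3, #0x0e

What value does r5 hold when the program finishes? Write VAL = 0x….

0: ✓ CMP  NZCV=1000
1: · MOVPL
2: ✓ MOVNE  r3←0x69
3: ✓ CMP  NZCV=0011
4: · SUBEQ
5: ✓ SUBHI  r4←0x79
6: ✓ SUBVS  r5←0x0f
7: ✓ CMP  NZCV=1001
8: ✓ SUBVS  r0←0xcf
9: · MOVHI
10: · ADDPL

VAL = 0x0f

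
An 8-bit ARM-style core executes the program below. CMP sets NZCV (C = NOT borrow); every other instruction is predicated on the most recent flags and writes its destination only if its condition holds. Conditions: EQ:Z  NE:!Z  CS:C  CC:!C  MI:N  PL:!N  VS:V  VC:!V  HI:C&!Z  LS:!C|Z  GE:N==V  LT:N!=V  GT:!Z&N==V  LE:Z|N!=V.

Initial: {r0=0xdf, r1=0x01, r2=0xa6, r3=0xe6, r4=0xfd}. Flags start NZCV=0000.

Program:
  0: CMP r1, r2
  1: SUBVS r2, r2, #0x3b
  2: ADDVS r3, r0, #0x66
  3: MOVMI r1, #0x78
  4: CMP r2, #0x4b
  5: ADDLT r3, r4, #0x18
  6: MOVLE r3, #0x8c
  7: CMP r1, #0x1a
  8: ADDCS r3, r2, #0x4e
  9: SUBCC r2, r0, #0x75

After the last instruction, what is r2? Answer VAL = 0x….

VAL = 0x6a

[0] flags=0000 → (cmp)
[1] flags=0000 VS?F → skip
[2] flags=0000 VS?F → skip
[3] flags=0000 MI?F → skip
[4] flags=0011 → (cmp)
[5] flags=0011 LT?T → r3=0x15
[6] flags=0011 LE?T → r3=0x8c
[7] flags=1000 → (cmp)
[8] flags=1000 CS?F → skip
[9] flags=1000 CC?T → r2=0x6a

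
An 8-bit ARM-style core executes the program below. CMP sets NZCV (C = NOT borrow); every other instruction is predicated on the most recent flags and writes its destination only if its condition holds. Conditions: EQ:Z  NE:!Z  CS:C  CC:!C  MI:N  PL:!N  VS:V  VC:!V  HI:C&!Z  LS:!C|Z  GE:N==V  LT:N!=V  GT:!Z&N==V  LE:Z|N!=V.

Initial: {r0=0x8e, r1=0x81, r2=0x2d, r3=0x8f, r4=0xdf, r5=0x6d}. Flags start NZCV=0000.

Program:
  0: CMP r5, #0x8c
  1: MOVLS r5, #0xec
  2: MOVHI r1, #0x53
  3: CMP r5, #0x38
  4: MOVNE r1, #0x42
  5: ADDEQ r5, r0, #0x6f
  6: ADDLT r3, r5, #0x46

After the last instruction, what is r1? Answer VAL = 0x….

[0] flags=1001 → (cmp)
[1] flags=1001 LS?T → r5=0xec
[2] flags=1001 HI?F → skip
[3] flags=1010 → (cmp)
[4] flags=1010 NE?T → r1=0x42
[5] flags=1010 EQ?F → skip
[6] flags=1010 LT?T → r3=0x32

VAL = 0x42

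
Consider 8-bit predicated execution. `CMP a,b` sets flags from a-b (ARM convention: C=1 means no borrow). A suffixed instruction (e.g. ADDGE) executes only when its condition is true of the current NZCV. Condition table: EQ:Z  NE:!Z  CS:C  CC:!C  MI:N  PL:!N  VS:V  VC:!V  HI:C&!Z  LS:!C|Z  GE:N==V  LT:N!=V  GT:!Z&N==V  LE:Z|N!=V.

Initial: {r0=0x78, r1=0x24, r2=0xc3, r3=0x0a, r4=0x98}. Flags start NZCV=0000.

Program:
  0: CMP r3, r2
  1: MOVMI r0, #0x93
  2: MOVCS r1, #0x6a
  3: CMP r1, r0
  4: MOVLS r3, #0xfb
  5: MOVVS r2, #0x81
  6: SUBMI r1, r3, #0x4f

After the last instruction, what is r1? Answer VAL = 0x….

0: ✓ CMP  NZCV=0000
1: · MOVMI
2: · MOVCS
3: ✓ CMP  NZCV=1000
4: ✓ MOVLS  r3←0xfb
5: · MOVVS
6: ✓ SUBMI  r1←0xac

VAL = 0xac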